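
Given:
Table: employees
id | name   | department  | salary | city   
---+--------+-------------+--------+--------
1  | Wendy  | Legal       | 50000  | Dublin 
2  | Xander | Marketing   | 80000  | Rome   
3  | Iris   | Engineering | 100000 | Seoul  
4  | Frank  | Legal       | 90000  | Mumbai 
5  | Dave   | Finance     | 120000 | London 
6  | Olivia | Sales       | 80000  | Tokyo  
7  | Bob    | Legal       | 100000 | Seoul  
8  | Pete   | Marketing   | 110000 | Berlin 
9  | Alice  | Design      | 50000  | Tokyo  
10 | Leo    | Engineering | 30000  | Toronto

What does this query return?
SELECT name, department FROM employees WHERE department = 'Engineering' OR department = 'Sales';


Filtering: department = 'Engineering' OR 'Sales'
Matching: 3 rows

3 rows:
Iris, Engineering
Olivia, Sales
Leo, Engineering


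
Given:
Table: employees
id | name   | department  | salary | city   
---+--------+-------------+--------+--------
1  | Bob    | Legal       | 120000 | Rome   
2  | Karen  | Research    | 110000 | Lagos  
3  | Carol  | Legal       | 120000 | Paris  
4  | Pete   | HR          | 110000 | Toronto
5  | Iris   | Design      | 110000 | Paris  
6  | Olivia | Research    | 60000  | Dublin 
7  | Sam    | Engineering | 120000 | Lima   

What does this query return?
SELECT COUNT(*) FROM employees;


COUNT(*) counts all rows

7


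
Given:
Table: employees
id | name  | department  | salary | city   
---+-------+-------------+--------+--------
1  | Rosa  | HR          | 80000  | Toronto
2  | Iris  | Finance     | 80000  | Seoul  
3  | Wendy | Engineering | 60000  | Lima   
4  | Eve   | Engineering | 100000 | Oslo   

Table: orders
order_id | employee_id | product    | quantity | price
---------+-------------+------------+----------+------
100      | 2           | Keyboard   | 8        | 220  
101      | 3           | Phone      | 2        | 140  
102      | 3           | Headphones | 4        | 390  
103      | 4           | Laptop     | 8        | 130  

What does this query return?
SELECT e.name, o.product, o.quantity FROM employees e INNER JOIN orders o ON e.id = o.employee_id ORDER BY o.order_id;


Joining employees.id = orders.employee_id:
  employee Iris (id=2) -> order Keyboard
  employee Wendy (id=3) -> order Phone
  employee Wendy (id=3) -> order Headphones
  employee Eve (id=4) -> order Laptop


4 rows:
Iris, Keyboard, 8
Wendy, Phone, 2
Wendy, Headphones, 4
Eve, Laptop, 8


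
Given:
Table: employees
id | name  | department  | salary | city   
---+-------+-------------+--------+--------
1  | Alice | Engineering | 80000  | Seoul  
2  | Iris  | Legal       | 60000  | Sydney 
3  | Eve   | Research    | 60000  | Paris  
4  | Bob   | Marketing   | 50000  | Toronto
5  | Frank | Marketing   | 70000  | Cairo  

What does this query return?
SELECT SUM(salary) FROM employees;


SUM(salary) = 80000 + 60000 + 60000 + 50000 + 70000 = 320000

320000


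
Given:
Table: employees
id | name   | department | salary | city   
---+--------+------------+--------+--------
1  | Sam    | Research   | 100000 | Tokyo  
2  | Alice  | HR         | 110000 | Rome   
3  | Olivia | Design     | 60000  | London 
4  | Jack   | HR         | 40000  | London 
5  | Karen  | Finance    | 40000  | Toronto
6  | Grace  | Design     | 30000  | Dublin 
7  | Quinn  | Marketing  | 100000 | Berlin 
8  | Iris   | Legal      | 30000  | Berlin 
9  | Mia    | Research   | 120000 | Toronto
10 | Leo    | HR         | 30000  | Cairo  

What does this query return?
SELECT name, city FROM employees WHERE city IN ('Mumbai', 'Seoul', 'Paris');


Filtering: city IN ('Mumbai', 'Seoul', 'Paris')
Matching: 0 rows

Empty result set (0 rows)


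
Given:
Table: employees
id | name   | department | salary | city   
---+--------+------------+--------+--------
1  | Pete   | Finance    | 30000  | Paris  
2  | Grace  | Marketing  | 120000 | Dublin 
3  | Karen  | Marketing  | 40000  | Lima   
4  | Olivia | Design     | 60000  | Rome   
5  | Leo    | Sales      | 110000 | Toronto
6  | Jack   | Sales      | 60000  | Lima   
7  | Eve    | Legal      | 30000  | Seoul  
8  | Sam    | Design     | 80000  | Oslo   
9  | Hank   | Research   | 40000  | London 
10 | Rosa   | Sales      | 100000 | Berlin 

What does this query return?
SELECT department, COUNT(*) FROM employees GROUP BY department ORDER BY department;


Assigning each row to its department group:
  Pete -> Finance
  Grace -> Marketing
  Karen -> Marketing
  Olivia -> Design
  Leo -> Sales
  Jack -> Sales
  Eve -> Legal
  Sam -> Design
  Hank -> Research
  Rosa -> Sales


6 groups:
Design, 2
Finance, 1
Legal, 1
Marketing, 2
Research, 1
Sales, 3


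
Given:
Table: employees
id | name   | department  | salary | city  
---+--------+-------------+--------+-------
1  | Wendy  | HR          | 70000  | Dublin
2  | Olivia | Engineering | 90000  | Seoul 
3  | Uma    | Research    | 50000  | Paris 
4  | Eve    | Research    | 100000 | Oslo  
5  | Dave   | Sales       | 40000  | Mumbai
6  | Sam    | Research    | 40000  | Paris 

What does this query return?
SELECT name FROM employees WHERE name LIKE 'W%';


LIKE 'W%' matches names starting with 'W'
Matching: 1

1 rows:
Wendy


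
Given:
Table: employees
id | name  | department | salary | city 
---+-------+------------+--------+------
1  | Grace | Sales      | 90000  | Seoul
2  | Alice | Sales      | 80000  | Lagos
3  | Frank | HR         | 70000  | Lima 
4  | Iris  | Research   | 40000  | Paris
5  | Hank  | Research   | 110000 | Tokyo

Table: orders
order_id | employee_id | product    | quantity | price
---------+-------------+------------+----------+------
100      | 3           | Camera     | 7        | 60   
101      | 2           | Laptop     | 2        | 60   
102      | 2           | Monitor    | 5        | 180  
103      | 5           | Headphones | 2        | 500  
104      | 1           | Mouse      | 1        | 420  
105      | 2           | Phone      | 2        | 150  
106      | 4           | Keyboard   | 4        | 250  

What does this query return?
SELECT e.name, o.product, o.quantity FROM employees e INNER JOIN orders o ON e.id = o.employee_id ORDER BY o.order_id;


Joining employees.id = orders.employee_id:
  employee Frank (id=3) -> order Camera
  employee Alice (id=2) -> order Laptop
  employee Alice (id=2) -> order Monitor
  employee Hank (id=5) -> order Headphones
  employee Grace (id=1) -> order Mouse
  employee Alice (id=2) -> order Phone
  employee Iris (id=4) -> order Keyboard


7 rows:
Frank, Camera, 7
Alice, Laptop, 2
Alice, Monitor, 5
Hank, Headphones, 2
Grace, Mouse, 1
Alice, Phone, 2
Iris, Keyboard, 4


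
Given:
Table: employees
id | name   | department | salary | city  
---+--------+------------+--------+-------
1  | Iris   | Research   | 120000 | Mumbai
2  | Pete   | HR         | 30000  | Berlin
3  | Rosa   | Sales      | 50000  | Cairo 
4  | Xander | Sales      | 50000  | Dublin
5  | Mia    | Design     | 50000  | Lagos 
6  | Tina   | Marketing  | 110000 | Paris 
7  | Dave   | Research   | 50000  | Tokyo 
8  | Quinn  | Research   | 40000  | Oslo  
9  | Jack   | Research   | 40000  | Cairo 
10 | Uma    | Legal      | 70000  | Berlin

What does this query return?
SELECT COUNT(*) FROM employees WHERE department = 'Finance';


Counting rows where department = 'Finance'


0


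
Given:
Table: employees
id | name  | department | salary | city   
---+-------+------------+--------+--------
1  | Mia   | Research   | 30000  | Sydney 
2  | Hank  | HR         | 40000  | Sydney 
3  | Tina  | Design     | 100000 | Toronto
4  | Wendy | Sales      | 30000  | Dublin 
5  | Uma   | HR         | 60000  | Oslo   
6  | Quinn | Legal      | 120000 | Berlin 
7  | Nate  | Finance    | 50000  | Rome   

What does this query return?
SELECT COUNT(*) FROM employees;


COUNT(*) counts all rows

7


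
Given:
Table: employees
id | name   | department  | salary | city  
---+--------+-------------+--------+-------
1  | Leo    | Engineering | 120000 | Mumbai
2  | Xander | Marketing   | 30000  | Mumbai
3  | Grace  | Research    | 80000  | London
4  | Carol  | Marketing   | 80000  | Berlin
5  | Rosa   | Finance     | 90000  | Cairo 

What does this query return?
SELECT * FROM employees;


SELECT * returns all 5 rows with all columns

5 rows:
1, Leo, Engineering, 120000, Mumbai
2, Xander, Marketing, 30000, Mumbai
3, Grace, Research, 80000, London
4, Carol, Marketing, 80000, Berlin
5, Rosa, Finance, 90000, Cairo


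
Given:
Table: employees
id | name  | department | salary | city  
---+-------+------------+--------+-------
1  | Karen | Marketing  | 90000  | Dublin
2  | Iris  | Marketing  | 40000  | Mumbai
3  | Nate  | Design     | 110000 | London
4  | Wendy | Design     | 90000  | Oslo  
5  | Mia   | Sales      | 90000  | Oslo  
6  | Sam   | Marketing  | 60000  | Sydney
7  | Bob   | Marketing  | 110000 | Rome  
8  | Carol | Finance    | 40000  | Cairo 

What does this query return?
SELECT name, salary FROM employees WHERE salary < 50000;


Filtering: salary < 50000
Matching: 2 rows

2 rows:
Iris, 40000
Carol, 40000


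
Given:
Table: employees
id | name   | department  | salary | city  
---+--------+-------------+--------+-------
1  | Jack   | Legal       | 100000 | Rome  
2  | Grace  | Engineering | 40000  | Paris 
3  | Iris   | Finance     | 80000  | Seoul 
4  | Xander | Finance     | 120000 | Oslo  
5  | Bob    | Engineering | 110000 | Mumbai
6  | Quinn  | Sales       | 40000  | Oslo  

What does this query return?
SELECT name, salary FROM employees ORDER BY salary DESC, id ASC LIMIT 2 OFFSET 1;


Sort by salary DESC (id ASC tiebreak), then skip 1 and take 2
Rows 2 through 3

2 rows:
Bob, 110000
Jack, 100000


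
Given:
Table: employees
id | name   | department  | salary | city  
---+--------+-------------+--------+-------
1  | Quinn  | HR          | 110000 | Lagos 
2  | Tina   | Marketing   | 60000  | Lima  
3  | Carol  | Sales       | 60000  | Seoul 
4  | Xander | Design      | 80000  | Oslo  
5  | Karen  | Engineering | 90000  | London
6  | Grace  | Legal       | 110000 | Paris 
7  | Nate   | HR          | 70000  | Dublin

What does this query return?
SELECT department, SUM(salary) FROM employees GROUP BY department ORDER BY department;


Summing salary within each department:
  Design: 80000 = 80000
  Engineering: 90000 = 90000
  HR: 110000 + 70000 = 180000
  Legal: 110000 = 110000
  Marketing: 60000 = 60000
  Sales: 60000 = 60000


6 groups:
Design, 80000
Engineering, 90000
HR, 180000
Legal, 110000
Marketing, 60000
Sales, 60000


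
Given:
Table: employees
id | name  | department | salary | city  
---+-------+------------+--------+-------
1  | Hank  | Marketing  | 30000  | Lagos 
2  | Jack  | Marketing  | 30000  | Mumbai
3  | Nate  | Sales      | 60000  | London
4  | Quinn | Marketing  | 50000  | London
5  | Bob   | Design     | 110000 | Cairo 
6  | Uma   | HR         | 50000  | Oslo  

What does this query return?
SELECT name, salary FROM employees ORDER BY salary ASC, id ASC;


Sorting by salary ASC, then id ASC for ties

6 rows:
Hank, 30000
Jack, 30000
Quinn, 50000
Uma, 50000
Nate, 60000
Bob, 110000


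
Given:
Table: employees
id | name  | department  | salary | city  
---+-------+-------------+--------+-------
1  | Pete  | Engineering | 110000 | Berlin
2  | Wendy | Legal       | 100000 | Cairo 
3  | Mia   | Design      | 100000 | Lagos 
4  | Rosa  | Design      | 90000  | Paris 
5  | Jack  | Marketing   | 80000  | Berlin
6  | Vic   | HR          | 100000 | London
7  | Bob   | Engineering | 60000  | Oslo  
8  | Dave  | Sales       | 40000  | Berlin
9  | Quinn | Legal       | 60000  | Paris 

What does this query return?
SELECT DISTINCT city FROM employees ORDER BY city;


All 'city' values (row order): Berlin, Cairo, Lagos, Paris, Berlin, London, Oslo, Berlin, Paris
Removing duplicates leaves 6 unique value(s).

6 values:
Berlin
Cairo
Lagos
London
Oslo
Paris


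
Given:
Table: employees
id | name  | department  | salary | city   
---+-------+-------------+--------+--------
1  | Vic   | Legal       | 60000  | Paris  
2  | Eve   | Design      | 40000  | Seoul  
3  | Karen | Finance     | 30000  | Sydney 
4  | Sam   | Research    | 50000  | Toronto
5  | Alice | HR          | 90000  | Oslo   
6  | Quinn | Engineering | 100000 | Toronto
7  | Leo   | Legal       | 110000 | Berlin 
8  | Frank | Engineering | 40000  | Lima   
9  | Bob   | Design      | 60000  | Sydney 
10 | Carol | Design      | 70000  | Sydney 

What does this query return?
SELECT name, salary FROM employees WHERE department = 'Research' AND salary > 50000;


Filtering: department = 'Research' AND salary > 50000
Matching: 0 rows

Empty result set (0 rows)


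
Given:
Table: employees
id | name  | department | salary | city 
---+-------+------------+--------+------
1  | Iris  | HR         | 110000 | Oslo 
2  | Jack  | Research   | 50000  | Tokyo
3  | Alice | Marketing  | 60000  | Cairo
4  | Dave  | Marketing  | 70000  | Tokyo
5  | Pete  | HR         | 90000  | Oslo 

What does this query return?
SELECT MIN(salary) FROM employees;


Salaries: 110000, 50000, 60000, 70000, 90000
MIN = 50000

50000


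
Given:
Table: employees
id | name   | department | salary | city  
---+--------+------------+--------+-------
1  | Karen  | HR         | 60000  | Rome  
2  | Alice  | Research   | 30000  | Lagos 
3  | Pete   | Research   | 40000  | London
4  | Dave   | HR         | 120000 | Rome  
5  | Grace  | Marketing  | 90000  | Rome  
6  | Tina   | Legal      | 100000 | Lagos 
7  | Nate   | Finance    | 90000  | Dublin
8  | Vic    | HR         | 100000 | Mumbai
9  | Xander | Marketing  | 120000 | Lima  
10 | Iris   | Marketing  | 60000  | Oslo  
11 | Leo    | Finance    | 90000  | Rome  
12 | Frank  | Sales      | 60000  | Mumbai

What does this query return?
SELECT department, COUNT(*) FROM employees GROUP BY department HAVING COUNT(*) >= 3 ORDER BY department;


Groups with count >= 3:
  HR: 3 -> PASS
  Marketing: 3 -> PASS
  Finance: 2 -> filtered out
  Legal: 1 -> filtered out
  Research: 2 -> filtered out
  Sales: 1 -> filtered out


2 groups:
HR, 3
Marketing, 3


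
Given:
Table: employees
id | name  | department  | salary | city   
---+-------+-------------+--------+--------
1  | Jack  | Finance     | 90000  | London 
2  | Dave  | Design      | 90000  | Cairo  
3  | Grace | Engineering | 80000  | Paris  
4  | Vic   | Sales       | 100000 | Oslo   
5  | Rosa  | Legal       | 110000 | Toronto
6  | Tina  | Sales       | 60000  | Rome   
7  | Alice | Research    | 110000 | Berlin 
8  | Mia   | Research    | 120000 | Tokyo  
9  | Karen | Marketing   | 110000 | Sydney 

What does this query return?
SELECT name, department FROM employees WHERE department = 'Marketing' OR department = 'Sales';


Filtering: department = 'Marketing' OR 'Sales'
Matching: 3 rows

3 rows:
Vic, Sales
Tina, Sales
Karen, Marketing


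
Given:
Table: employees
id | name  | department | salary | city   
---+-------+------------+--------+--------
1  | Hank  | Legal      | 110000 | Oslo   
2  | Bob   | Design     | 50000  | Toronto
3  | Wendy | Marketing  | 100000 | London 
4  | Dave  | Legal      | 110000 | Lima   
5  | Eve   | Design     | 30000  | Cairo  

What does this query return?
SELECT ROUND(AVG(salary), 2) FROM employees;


SUM(salary) = 400000
COUNT = 5
ROUND(AVG, 2) = ROUND(400000 / 5, 2) = 80000.0

80000.0


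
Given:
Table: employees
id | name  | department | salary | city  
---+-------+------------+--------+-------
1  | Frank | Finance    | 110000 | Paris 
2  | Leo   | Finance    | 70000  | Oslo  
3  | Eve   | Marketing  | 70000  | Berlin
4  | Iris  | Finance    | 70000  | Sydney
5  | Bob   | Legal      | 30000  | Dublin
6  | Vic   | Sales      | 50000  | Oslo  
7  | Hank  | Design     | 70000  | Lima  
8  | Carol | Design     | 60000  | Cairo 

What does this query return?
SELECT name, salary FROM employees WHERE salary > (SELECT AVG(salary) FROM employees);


Subquery: AVG(salary) = 66250.0
Filtering: salary > 66250.0
  Frank (110000) -> MATCH
  Leo (70000) -> MATCH
  Eve (70000) -> MATCH
  Iris (70000) -> MATCH
  Hank (70000) -> MATCH


5 rows:
Frank, 110000
Leo, 70000
Eve, 70000
Iris, 70000
Hank, 70000


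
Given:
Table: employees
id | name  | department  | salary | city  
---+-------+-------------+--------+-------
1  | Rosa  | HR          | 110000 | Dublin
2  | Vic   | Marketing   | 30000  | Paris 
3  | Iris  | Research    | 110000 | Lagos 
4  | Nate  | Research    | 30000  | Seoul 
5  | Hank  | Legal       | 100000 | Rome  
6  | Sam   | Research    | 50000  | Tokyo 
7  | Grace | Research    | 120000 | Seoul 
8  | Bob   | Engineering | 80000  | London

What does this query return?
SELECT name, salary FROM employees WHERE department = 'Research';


Filtering: department = 'Research'
Matching rows: 4

4 rows:
Iris, 110000
Nate, 30000
Sam, 50000
Grace, 120000


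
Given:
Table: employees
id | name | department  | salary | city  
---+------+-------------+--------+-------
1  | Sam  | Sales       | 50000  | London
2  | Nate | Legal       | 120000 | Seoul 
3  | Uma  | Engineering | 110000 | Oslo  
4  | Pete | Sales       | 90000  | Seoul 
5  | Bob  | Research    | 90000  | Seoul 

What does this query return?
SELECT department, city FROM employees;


Projecting columns: department, city

5 rows:
Sales, London
Legal, Seoul
Engineering, Oslo
Sales, Seoul
Research, Seoul


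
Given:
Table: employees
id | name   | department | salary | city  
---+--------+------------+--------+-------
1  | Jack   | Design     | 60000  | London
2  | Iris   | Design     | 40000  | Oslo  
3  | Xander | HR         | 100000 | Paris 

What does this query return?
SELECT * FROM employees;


SELECT * returns all 3 rows with all columns

3 rows:
1, Jack, Design, 60000, London
2, Iris, Design, 40000, Oslo
3, Xander, HR, 100000, Paris


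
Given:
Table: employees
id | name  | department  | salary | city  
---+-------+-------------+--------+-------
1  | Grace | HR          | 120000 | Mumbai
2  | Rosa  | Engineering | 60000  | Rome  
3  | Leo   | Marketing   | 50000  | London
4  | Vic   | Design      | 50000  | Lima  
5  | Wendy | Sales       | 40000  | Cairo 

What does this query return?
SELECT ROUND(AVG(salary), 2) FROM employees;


SUM(salary) = 320000
COUNT = 5
ROUND(AVG, 2) = ROUND(320000 / 5, 2) = 64000.0

64000.0


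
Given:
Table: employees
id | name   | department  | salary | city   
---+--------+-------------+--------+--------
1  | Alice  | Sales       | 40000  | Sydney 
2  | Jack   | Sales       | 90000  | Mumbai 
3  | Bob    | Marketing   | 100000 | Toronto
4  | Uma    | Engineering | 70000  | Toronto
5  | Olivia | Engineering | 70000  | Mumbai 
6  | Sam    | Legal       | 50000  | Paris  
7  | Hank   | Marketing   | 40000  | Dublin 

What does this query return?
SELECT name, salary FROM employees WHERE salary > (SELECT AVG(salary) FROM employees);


Subquery: AVG(salary) = 65714.29
Filtering: salary > 65714.29
  Jack (90000) -> MATCH
  Bob (100000) -> MATCH
  Uma (70000) -> MATCH
  Olivia (70000) -> MATCH


4 rows:
Jack, 90000
Bob, 100000
Uma, 70000
Olivia, 70000


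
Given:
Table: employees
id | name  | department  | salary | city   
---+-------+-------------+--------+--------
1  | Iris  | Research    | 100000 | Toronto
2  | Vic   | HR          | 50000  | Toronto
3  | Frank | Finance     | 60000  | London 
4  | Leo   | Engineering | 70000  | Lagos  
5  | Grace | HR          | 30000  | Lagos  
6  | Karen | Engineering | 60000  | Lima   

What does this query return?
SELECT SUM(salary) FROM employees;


SUM(salary) = 100000 + 50000 + 60000 + 70000 + 30000 + 60000 = 370000

370000


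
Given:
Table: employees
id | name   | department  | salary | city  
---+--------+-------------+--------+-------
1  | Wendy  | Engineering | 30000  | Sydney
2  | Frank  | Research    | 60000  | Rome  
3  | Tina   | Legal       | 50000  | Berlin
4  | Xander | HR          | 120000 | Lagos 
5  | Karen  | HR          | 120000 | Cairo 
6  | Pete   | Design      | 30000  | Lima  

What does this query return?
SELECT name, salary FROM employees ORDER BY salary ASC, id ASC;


Sorting by salary ASC, then id ASC for ties

6 rows:
Wendy, 30000
Pete, 30000
Tina, 50000
Frank, 60000
Xander, 120000
Karen, 120000


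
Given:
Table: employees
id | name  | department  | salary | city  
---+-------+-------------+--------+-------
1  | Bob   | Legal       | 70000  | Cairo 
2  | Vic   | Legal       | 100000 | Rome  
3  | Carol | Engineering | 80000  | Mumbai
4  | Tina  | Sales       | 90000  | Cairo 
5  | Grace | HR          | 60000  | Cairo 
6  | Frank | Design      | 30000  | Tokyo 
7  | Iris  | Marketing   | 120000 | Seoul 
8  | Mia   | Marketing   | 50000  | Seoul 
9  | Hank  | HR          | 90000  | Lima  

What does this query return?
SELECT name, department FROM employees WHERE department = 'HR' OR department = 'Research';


Filtering: department = 'HR' OR 'Research'
Matching: 2 rows

2 rows:
Grace, HR
Hank, HR


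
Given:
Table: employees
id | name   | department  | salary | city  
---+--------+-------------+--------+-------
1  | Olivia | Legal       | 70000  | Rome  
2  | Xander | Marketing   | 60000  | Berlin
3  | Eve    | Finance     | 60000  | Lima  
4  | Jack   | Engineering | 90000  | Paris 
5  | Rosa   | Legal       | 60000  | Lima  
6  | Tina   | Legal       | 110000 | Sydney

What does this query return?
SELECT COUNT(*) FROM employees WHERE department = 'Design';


Counting rows where department = 'Design'


0


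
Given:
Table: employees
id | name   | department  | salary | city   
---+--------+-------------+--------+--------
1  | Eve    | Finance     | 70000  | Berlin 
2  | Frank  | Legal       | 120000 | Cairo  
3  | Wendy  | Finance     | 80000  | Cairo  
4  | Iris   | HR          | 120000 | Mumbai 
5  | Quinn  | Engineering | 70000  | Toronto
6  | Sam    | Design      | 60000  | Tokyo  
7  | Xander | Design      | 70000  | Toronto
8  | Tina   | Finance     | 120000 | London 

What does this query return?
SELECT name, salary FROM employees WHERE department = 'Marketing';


Filtering: department = 'Marketing'
Matching rows: 0

Empty result set (0 rows)


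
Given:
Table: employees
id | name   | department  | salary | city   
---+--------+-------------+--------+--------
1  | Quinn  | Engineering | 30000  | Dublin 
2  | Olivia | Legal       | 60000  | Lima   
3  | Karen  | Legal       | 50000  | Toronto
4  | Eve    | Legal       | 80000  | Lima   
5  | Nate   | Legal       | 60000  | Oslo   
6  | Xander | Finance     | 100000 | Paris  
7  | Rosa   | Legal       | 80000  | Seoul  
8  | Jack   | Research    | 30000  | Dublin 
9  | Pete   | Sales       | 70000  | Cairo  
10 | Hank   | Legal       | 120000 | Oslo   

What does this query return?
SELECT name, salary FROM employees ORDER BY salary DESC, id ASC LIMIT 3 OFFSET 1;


Sort by salary DESC (id ASC tiebreak), then skip 1 and take 3
Rows 2 through 4

3 rows:
Xander, 100000
Eve, 80000
Rosa, 80000


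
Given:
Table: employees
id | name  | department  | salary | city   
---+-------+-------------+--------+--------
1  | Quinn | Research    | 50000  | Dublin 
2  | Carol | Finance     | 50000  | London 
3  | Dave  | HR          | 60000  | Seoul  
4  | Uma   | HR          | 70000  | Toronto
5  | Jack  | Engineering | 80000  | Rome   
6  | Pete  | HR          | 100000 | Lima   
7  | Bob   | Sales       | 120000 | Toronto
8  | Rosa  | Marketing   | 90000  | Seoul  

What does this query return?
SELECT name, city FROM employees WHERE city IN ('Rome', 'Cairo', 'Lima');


Filtering: city IN ('Rome', 'Cairo', 'Lima')
Matching: 2 rows

2 rows:
Jack, Rome
Pete, Lima


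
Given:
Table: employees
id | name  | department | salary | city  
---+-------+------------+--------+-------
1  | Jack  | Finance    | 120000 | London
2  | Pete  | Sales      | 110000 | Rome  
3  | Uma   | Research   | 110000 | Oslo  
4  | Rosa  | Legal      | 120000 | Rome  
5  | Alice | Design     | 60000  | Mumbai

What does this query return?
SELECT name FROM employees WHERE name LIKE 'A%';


LIKE 'A%' matches names starting with 'A'
Matching: 1

1 rows:
Alice


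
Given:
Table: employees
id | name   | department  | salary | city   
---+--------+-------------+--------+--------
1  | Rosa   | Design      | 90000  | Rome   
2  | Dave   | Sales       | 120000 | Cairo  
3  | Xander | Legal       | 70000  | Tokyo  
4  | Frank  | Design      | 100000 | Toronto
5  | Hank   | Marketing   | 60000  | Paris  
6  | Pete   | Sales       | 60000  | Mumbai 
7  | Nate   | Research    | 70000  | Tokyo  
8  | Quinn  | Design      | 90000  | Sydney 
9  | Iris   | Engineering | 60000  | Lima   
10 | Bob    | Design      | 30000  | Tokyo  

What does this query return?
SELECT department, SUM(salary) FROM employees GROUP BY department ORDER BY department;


Summing salary within each department:
  Design: 90000 + 100000 + 90000 + 30000 = 310000
  Engineering: 60000 = 60000
  Legal: 70000 = 70000
  Marketing: 60000 = 60000
  Research: 70000 = 70000
  Sales: 120000 + 60000 = 180000


6 groups:
Design, 310000
Engineering, 60000
Legal, 70000
Marketing, 60000
Research, 70000
Sales, 180000


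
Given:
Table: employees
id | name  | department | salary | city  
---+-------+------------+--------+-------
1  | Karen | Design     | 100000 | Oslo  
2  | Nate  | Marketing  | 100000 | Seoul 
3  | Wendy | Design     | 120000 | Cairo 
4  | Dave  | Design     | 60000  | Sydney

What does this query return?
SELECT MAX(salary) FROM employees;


Salaries: 100000, 100000, 120000, 60000
MAX = 120000

120000


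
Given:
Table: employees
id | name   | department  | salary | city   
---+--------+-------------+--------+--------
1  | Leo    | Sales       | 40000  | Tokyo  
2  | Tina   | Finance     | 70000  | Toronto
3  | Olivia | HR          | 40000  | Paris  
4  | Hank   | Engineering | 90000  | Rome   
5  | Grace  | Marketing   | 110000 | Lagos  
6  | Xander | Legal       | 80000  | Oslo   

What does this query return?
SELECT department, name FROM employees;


Projecting columns: department, name

6 rows:
Sales, Leo
Finance, Tina
HR, Olivia
Engineering, Hank
Marketing, Grace
Legal, Xander


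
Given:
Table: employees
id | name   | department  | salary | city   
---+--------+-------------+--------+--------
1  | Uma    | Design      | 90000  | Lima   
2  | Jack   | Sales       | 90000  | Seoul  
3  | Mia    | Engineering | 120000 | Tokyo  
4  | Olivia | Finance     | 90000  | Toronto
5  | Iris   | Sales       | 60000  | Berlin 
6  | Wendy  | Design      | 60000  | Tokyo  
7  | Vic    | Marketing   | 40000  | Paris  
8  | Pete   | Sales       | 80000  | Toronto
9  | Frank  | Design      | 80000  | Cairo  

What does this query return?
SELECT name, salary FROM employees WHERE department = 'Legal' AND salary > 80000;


Filtering: department = 'Legal' AND salary > 80000
Matching: 0 rows

Empty result set (0 rows)


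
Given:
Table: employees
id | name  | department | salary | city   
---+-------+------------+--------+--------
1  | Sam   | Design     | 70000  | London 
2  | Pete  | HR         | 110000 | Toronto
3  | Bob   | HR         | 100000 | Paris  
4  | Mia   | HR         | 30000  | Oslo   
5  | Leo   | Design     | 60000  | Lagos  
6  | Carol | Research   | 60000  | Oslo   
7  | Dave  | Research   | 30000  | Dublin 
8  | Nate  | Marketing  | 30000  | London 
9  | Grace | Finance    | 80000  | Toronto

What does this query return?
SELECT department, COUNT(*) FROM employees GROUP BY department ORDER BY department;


Assigning each row to its department group:
  Sam -> Design
  Pete -> HR
  Bob -> HR
  Mia -> HR
  Leo -> Design
  Carol -> Research
  Dave -> Research
  Nate -> Marketing
  Grace -> Finance


5 groups:
Design, 2
Finance, 1
HR, 3
Marketing, 1
Research, 2


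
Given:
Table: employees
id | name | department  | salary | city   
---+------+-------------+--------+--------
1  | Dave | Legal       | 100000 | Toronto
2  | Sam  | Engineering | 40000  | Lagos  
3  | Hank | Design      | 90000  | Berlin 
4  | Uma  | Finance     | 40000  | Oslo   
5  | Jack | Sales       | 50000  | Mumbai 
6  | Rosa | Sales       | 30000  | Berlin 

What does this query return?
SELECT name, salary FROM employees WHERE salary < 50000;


Filtering: salary < 50000
Matching: 3 rows

3 rows:
Sam, 40000
Uma, 40000
Rosa, 30000


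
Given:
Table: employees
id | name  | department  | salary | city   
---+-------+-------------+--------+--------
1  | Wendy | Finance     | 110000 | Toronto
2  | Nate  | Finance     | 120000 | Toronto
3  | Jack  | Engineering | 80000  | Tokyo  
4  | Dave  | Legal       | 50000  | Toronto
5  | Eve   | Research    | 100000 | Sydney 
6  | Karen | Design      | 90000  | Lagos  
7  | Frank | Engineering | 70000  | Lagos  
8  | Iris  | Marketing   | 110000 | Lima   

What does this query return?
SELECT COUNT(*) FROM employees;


COUNT(*) counts all rows

8


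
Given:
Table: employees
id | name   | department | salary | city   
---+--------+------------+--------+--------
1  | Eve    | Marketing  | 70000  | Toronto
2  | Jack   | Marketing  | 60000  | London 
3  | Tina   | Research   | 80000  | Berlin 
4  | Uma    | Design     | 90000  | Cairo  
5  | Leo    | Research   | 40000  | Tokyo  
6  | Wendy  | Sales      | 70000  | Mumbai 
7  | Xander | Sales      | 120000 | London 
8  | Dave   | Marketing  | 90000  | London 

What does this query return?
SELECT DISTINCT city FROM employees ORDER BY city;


All 'city' values (row order): Toronto, London, Berlin, Cairo, Tokyo, Mumbai, London, London
Removing duplicates leaves 6 unique value(s).

6 values:
Berlin
Cairo
London
Mumbai
Tokyo
Toronto


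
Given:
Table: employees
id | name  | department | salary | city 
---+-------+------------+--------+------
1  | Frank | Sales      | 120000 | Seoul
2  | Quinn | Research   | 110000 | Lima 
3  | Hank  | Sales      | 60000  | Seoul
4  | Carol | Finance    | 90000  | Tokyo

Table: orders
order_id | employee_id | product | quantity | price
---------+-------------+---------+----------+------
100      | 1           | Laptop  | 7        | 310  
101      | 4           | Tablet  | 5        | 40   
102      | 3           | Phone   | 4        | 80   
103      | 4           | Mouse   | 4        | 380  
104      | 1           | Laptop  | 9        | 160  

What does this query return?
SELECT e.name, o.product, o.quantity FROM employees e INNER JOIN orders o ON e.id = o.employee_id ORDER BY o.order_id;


Joining employees.id = orders.employee_id:
  employee Frank (id=1) -> order Laptop
  employee Carol (id=4) -> order Tablet
  employee Hank (id=3) -> order Phone
  employee Carol (id=4) -> order Mouse
  employee Frank (id=1) -> order Laptop


5 rows:
Frank, Laptop, 7
Carol, Tablet, 5
Hank, Phone, 4
Carol, Mouse, 4
Frank, Laptop, 9


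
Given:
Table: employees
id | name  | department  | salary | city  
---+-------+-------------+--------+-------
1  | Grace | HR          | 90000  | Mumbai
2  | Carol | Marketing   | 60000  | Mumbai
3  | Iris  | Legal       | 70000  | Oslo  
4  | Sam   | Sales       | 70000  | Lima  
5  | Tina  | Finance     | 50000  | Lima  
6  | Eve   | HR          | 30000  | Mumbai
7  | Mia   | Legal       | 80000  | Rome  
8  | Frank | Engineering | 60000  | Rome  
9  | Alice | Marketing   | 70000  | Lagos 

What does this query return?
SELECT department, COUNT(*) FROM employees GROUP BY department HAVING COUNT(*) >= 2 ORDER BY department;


Groups with count >= 2:
  HR: 2 -> PASS
  Legal: 2 -> PASS
  Marketing: 2 -> PASS
  Engineering: 1 -> filtered out
  Finance: 1 -> filtered out
  Sales: 1 -> filtered out


3 groups:
HR, 2
Legal, 2
Marketing, 2


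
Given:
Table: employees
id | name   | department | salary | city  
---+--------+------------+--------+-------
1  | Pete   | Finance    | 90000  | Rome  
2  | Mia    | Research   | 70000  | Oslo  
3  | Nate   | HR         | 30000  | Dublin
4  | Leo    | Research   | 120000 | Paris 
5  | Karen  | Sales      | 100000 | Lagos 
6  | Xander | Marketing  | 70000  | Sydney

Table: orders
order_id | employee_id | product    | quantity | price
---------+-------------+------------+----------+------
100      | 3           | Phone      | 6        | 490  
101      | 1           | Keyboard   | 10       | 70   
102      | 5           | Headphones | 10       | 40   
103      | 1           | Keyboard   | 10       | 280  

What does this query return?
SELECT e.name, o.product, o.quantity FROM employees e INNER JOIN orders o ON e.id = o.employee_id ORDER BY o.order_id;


Joining employees.id = orders.employee_id:
  employee Nate (id=3) -> order Phone
  employee Pete (id=1) -> order Keyboard
  employee Karen (id=5) -> order Headphones
  employee Pete (id=1) -> order Keyboard


4 rows:
Nate, Phone, 6
Pete, Keyboard, 10
Karen, Headphones, 10
Pete, Keyboard, 10


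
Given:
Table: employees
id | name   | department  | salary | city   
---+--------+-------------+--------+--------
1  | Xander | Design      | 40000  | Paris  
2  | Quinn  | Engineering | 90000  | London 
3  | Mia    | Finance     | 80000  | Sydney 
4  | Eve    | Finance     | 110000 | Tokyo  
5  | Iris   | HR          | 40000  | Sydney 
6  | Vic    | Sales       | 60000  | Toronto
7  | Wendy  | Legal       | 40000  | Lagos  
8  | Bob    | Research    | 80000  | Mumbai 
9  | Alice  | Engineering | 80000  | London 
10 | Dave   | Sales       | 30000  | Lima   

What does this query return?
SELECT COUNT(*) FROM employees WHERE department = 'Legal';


Counting rows where department = 'Legal'
  Wendy -> MATCH


1


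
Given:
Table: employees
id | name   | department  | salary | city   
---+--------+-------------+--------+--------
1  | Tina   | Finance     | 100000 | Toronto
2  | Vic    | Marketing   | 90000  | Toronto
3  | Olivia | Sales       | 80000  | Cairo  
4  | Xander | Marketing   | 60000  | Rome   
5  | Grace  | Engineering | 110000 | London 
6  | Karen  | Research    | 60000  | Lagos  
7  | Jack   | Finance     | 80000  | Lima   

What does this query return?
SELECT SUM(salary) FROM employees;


SUM(salary) = 100000 + 90000 + 80000 + 60000 + 110000 + 60000 + 80000 = 580000

580000


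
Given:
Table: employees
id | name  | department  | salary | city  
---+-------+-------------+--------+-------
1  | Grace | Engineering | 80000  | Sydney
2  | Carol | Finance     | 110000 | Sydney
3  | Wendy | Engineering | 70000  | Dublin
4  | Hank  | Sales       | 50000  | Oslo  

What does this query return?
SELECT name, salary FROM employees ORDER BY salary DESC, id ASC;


Sorting by salary DESC, then id ASC for ties

4 rows:
Carol, 110000
Grace, 80000
Wendy, 70000
Hank, 50000


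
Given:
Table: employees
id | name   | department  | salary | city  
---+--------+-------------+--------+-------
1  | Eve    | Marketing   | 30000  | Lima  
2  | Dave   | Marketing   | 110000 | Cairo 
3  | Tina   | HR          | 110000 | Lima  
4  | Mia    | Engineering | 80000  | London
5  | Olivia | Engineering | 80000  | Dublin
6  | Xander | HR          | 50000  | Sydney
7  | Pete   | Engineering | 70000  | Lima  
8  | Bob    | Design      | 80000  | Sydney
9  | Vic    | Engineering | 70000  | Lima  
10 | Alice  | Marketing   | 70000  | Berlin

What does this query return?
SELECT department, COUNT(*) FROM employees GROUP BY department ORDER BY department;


Assigning each row to its department group:
  Eve -> Marketing
  Dave -> Marketing
  Tina -> HR
  Mia -> Engineering
  Olivia -> Engineering
  Xander -> HR
  Pete -> Engineering
  Bob -> Design
  Vic -> Engineering
  Alice -> Marketing


4 groups:
Design, 1
Engineering, 4
HR, 2
Marketing, 3


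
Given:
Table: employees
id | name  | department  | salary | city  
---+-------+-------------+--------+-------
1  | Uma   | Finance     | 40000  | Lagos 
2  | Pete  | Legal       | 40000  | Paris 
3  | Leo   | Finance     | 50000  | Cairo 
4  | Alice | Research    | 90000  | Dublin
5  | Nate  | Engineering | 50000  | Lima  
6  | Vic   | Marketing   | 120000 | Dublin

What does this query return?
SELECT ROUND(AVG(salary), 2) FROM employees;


SUM(salary) = 390000
COUNT = 6
ROUND(AVG, 2) = ROUND(390000 / 6, 2) = 65000.0

65000.0


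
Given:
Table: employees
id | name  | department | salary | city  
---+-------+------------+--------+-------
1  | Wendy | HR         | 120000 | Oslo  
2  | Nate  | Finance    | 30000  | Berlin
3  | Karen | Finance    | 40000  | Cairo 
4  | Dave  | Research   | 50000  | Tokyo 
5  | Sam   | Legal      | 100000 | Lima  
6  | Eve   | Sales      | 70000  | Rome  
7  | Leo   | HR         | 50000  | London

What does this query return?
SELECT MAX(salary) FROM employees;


Salaries: 120000, 30000, 40000, 50000, 100000, 70000, 50000
MAX = 120000

120000


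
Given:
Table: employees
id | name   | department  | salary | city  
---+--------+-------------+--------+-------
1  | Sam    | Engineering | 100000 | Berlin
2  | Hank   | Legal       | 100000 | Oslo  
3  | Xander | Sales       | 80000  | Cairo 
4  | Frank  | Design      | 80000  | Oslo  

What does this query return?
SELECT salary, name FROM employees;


Projecting columns: salary, name

4 rows:
100000, Sam
100000, Hank
80000, Xander
80000, Frank


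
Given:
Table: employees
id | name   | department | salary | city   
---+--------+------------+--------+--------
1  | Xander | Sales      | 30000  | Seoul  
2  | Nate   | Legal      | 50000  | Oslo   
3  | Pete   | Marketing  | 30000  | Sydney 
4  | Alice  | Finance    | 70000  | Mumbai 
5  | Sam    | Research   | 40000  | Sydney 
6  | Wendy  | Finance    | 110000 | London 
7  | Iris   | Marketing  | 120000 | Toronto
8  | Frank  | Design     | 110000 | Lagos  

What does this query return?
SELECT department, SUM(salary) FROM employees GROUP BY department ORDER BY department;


Summing salary within each department:
  Design: 110000 = 110000
  Finance: 70000 + 110000 = 180000
  Legal: 50000 = 50000
  Marketing: 30000 + 120000 = 150000
  Research: 40000 = 40000
  Sales: 30000 = 30000


6 groups:
Design, 110000
Finance, 180000
Legal, 50000
Marketing, 150000
Research, 40000
Sales, 30000


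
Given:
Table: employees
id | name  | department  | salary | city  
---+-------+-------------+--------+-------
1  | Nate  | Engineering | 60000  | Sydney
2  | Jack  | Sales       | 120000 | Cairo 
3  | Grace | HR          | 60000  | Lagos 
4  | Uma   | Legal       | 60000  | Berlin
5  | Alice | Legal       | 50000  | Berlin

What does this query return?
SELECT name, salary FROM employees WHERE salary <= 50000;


Filtering: salary <= 50000
Matching: 1 rows

1 rows:
Alice, 50000


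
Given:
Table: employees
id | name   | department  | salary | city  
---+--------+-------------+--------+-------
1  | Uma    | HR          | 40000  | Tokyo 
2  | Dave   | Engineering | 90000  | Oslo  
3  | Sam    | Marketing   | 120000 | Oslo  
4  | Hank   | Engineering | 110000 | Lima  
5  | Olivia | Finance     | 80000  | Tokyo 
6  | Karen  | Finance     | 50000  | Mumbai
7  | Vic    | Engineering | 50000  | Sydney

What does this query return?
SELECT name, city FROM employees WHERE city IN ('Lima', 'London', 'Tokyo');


Filtering: city IN ('Lima', 'London', 'Tokyo')
Matching: 3 rows

3 rows:
Uma, Tokyo
Hank, Lima
Olivia, Tokyo


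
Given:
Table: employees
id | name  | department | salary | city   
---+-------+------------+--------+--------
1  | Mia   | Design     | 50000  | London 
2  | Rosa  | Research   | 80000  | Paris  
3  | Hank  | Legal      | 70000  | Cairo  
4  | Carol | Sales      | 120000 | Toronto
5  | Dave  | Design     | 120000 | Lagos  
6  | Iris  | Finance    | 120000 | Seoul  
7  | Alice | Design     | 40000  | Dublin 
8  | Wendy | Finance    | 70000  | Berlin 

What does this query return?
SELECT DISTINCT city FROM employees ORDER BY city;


All 'city' values (row order): London, Paris, Cairo, Toronto, Lagos, Seoul, Dublin, Berlin
Removing duplicates leaves 8 unique value(s).

8 values:
Berlin
Cairo
Dublin
Lagos
London
Paris
Seoul
Toronto


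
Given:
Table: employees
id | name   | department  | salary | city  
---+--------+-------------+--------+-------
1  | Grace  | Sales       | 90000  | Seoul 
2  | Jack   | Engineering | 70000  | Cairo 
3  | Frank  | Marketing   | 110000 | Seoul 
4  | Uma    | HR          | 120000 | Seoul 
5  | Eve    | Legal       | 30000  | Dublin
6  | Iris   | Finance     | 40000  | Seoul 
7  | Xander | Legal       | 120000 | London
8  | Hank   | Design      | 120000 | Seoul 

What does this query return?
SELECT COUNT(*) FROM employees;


COUNT(*) counts all rows

8
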